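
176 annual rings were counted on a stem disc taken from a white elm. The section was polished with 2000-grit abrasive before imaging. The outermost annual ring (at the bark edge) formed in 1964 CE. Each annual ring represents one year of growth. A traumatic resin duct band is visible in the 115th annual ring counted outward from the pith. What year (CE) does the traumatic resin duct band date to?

1903 CE

Between annual ring 115 and the bark edge there are 176 − 115 = 61 annual rings.
The annual ring at the bark edge is 1964 CE, so the traumatic resin duct band dates to 1964 − 61 = 1903 CE.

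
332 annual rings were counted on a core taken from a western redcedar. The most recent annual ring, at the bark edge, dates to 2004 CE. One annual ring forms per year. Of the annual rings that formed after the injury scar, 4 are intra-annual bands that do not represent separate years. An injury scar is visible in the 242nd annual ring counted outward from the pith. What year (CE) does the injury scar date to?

1918 CE

The injury scar sits at annual ring 242 from the pith, so 332 − 242 = 90 annual rings formed after it.
90 − 4 false = 86 true annual rings after the injury scar.
Counting back 86 years from 2004 CE places the injury scar in 2004 − 86 = 1918 CE.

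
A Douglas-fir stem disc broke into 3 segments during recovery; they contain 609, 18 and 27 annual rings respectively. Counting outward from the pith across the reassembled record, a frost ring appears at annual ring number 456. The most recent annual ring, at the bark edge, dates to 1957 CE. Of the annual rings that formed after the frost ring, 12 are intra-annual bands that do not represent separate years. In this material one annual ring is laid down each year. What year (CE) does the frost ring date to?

1771 CE

Total annual rings = 609 + 18 + 27 = 654.
654 − 456 = 198 annual rings lie beyond the frost ring toward the bark edge.
Excluding 12 false annual rings: 198 − 12 = 186.
The annual ring at the bark edge is 1957 CE, so the frost ring dates to 1957 − 186 = 1771 CE.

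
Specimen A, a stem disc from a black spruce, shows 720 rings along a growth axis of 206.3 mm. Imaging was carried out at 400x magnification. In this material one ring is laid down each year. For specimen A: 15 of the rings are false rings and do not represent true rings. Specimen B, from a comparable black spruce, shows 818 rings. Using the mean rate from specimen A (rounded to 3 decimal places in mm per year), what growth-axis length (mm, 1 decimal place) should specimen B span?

Specimen A: true ring count = 720 − 15 = 705.
A: Extension rate ≈ 206.3 / 705 = 0.293 mm per year.
Length of B = 0.293 × 818 = 239.7 mm.

239.7 mm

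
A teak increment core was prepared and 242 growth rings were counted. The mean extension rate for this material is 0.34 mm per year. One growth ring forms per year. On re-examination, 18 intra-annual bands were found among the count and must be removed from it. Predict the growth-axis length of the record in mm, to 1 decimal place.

76.2 mm

After corrections the count is 242 − 18 = 224 growth rings.
224 years at 0.34 mm/year gives 0.34 × 224 = 76.2 mm.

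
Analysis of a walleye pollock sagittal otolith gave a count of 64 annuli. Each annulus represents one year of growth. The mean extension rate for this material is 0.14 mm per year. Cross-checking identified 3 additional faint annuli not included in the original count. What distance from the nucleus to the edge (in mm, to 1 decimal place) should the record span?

9.4 mm

Adjusted count: 64 + 3 = 67 annuli.
Predicted length = 0.14 mm/year × 67 years = 9.4 mm.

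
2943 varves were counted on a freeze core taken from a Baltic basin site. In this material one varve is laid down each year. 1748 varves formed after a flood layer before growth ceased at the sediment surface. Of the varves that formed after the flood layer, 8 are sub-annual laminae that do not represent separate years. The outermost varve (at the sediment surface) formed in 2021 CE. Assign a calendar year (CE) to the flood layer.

1748 varves formed after the flood layer.
Removing the 8 false varves leaves 1748 − 8 = 1740 true varves beyond the flood layer.
2021 − 1740 = 281 CE.

281 CE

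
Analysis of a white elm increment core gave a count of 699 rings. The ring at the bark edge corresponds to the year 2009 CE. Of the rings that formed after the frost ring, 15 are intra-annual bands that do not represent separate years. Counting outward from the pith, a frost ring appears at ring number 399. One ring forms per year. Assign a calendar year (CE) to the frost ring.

1724 CE

Between ring 399 and the bark edge there are 699 − 399 = 300 rings.
Excluding 15 false rings: 300 − 15 = 285.
2009 − 285 = 1724 CE.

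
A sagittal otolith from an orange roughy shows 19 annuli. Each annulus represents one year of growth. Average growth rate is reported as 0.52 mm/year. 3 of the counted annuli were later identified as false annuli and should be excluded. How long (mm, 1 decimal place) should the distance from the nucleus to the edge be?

8.3 mm

True annulus count = 19 − 3 = 16.
Predicted length = 0.52 mm/year × 16 years = 8.3 mm.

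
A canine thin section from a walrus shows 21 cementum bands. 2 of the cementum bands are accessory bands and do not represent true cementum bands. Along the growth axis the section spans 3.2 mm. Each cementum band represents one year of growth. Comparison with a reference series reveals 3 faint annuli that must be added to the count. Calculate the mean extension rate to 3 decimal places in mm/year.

0.145 mm/year

After corrections the count is 21 − 2 + 3 = 22 cementum bands.
Extension rate ≈ 3.2 / 22 = 0.145 mm/year.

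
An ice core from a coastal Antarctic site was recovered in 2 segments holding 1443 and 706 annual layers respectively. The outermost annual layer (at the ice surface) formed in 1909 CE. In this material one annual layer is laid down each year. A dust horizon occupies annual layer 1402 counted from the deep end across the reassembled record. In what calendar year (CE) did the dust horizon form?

1162 CE

Total annual layers = 1443 + 706 = 2149.
The dust horizon sits at annual layer 1402 from the deep end, so 2149 − 1402 = 747 annual layers formed after it.
The annual layer at the ice surface is 1909 CE, so the dust horizon dates to 1909 − 747 = 1162 CE.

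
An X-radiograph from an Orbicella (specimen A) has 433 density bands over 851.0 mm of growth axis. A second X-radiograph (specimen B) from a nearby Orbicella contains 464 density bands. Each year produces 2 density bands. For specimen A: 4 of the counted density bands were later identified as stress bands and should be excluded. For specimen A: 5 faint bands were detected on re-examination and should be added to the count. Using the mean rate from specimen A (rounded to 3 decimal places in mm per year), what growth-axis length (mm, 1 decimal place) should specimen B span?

909.9 mm

Specimen A: correcting the raw count gives 433 − 4 + 5 = 434 true density bands.
Specimen A: with 2 density bands per year, 434 / 2 = 217 years.
A: Extension rate ≈ 851.0 / 217 = 3.922 mm/yr.
Specimen B: with 2 density bands per year, 464 / 2 = 232 years. Length of B = 3.922 × 232 = 909.9 mm.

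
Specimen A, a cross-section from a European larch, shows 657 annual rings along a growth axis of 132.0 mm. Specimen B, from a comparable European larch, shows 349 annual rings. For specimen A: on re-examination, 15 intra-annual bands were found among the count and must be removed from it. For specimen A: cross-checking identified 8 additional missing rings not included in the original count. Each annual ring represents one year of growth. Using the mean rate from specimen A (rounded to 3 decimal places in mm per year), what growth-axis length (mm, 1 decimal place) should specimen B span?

Specimen A: adjusted count: 657 − 15 + 8 = 650 annual rings.
A: Extension rate ≈ 132.0 / 650 = 0.203 mm/yr.
B's length ≈ 0.203 × 349 = 70.8 mm.

70.8 mm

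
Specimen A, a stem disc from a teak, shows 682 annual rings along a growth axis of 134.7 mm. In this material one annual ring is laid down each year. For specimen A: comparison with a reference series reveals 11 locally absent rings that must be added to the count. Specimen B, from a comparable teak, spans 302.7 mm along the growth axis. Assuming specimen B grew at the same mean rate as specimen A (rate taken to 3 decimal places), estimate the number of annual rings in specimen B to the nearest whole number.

Specimen A: after corrections the count is 682 + 11 = 693 annual rings.
A: Mean rate = 134.7 mm / 693 years ≈ 0.194 mm per year.
Specimen B: 302.7 mm / 0.194 mm per year = 1560.31 years ≈ 1560 annual rings.

1560 annual rings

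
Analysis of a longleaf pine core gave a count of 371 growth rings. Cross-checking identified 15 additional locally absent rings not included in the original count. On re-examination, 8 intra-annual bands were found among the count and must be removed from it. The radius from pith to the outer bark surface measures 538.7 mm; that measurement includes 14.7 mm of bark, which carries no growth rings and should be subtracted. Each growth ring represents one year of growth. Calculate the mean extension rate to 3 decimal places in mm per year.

1.386 mm per year

Adjusted count: 371 − 8 + 15 = 378 growth rings.
Net length = 538.7 − 14.7 = 524.0 mm.
Extension rate ≈ 524.0 / 378 = 1.386 mm per year.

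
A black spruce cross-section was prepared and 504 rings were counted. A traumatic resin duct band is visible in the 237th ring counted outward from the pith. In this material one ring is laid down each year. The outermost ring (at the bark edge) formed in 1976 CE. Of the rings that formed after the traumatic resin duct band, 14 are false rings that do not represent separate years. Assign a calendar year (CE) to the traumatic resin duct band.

The traumatic resin duct band sits at ring 237 from the pith, so 504 − 237 = 267 rings formed after it.
Removing the 14 false rings leaves 267 − 14 = 253 true rings beyond the traumatic resin duct band.
The ring at the bark edge is 1976 CE, so the traumatic resin duct band dates to 1976 − 253 = 1723 CE.

1723 CE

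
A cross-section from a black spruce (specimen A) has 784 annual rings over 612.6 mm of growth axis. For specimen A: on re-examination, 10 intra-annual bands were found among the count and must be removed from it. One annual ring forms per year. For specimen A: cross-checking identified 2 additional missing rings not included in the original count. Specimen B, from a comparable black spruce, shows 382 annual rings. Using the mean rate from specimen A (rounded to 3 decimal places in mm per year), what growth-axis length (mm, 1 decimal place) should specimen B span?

301.4 mm

Specimen A: correcting the raw count gives 784 − 10 + 2 = 776 true annual rings.
A: Mean rate = 612.6 mm / 776 years ≈ 0.789 mm per year.
Length of B = 0.789 × 382 = 301.4 mm.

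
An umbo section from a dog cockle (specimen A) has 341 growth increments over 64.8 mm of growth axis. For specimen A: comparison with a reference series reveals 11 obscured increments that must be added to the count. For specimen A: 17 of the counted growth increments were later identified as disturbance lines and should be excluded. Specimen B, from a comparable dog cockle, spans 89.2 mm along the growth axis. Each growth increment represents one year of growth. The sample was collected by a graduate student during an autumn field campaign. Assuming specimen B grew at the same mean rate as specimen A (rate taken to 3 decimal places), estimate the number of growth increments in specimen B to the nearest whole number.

Specimen A: true growth increment count = 341 − 17 + 11 = 335.
A: Extension rate ≈ 64.8 / 335 = 0.193 mm per year.
For B, 89.2 / 0.193 = 462.18 years ≈ 462 growth increments.

462 growth increments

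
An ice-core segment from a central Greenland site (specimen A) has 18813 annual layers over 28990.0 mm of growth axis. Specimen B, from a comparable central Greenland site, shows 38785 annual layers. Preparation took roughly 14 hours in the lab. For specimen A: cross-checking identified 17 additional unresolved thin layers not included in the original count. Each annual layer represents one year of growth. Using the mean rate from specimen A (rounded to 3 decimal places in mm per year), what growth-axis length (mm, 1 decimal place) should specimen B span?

59728.9 mm

Specimen A: adjusted count: 18813 + 17 = 18830 annual layers.
A: 28990.0 mm over 18830 years gives 28990.0 / 18830 ≈ 1.540 mm/yr.
B's length ≈ 1.540 × 38785 = 59728.9 mm.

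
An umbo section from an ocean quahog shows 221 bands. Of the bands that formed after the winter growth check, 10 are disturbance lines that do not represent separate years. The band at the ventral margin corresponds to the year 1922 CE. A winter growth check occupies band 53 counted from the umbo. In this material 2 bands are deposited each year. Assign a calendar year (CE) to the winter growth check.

1843 CE

Between band 53 and the ventral margin there are 221 − 53 = 168 bands.
Excluding 10 false bands: 168 − 10 = 158.
158 bands at 2 per year is 158 / 2 = 79 years.
Counting back 79 years from 1922 CE places the winter growth check in 1922 − 79 = 1843 CE.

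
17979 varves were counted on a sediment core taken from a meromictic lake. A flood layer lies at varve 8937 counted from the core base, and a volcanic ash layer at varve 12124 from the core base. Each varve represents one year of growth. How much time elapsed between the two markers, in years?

Separation: 12124 − 8937 = 3187 varves.
One varve per year makes the interval 3187 years.

3187 years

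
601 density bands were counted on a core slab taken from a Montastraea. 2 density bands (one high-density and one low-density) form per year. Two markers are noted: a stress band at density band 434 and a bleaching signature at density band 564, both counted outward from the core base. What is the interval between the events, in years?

65 yr

The two markers are separated by 564 − 434 = 130 density bands.
With 2 density bands per year, 130 / 2 = 65 years.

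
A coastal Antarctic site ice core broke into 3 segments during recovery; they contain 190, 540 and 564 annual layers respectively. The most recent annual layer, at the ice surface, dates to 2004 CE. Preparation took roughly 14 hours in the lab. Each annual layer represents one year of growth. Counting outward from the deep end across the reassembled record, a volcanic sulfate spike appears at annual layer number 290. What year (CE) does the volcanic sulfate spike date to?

Total annual layers = 190 + 540 + 564 = 1294.
1294 − 290 = 1004 annual layers lie beyond the volcanic sulfate spike toward the ice surface.
Counting back 1004 years from 2004 CE places the volcanic sulfate spike in 2004 − 1004 = 1000 CE.

1000 CE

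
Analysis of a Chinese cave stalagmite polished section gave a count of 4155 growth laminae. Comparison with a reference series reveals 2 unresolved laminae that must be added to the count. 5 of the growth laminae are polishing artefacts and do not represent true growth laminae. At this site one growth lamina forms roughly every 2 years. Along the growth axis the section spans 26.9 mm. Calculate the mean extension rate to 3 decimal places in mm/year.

After corrections the count is 4155 − 5 + 2 = 4152 growth laminae.
At 2 years per growth lamina, 4152 × 2 = 8304 years.
26.9 mm over 8304 years gives 26.9 / 8304 ≈ 0.003 mm/year.

0.003 mm/year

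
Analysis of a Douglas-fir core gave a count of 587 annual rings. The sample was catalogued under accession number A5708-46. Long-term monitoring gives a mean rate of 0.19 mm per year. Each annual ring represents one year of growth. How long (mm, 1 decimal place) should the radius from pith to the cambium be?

587 years of growth are recorded.
587 years at 0.19 mm/year gives 0.19 × 587 = 111.5 mm.

111.5 mm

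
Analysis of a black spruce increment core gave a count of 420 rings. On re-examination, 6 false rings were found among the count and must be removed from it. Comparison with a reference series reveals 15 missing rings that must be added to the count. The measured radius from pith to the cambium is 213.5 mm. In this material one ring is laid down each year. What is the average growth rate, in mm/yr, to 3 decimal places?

0.498 mm/yr

After corrections the count is 420 − 6 + 15 = 429 rings.
213.5 mm over 429 years gives 213.5 / 429 ≈ 0.498 mm/yr.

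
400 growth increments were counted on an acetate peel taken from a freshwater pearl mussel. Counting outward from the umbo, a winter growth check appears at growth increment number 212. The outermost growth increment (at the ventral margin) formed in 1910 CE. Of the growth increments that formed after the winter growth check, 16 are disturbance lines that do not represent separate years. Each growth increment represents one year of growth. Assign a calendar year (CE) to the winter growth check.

The winter growth check sits at growth increment 212 from the umbo, so 400 − 212 = 188 growth increments formed after it.
188 − 16 false = 172 true growth increments after the winter growth check.
Counting back 172 years from 1910 CE places the winter growth check in 1910 − 172 = 1738 CE.

1738 CE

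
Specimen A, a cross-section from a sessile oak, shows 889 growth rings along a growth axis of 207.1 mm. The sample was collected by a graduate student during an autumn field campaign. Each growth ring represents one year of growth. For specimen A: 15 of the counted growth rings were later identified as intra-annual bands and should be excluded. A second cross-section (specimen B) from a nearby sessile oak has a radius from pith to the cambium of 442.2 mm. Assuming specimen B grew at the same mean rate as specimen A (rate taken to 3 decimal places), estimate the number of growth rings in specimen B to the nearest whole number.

Specimen A: after corrections the count is 889 − 15 = 874 growth rings.
A: Mean rate = 207.1 mm / 874 years ≈ 0.237 mm/yr.
Specimen B: 442.2 mm / 0.237 mm per year = 1865.82 years ≈ 1866 growth rings.

1866 growth rings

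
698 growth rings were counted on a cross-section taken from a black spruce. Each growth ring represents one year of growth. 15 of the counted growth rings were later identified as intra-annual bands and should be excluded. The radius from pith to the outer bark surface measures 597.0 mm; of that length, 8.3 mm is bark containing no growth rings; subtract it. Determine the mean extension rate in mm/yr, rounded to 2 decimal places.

Correcting the raw count gives 698 − 15 = 683 true growth rings.
Net length = 597.0 − 8.3 = 588.7 mm.
Extension rate ≈ 588.7 / 683 = 0.86 mm/yr.

0.86 mm/yr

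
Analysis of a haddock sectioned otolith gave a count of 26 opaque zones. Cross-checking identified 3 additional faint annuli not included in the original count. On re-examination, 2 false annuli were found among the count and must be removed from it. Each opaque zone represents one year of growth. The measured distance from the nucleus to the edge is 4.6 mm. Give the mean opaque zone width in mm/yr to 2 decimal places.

Adjusted count: 26 − 2 + 3 = 27 opaque zones.
Mean rate = 4.6 mm / 27 years ≈ 0.17 mm/yr.

0.17 mm/yr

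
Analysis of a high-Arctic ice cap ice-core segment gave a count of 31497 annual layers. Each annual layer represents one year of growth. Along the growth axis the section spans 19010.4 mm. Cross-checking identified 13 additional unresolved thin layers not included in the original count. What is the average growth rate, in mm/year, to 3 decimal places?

0.603 mm/year

Correcting the raw count gives 31497 + 13 = 31510 true annual layers.
Extension rate ≈ 19010.4 / 31510 = 0.603 mm/year.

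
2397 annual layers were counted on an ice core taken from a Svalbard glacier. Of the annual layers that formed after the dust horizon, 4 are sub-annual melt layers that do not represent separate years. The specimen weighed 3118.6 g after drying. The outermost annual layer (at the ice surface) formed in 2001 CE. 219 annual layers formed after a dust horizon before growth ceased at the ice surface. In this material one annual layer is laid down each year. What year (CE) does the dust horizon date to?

219 annual layers formed after the dust horizon.
Removing the 4 false annual layers leaves 219 − 4 = 215 true annual layers beyond the dust horizon.
2001 − 215 = 1786 CE.

1786 CE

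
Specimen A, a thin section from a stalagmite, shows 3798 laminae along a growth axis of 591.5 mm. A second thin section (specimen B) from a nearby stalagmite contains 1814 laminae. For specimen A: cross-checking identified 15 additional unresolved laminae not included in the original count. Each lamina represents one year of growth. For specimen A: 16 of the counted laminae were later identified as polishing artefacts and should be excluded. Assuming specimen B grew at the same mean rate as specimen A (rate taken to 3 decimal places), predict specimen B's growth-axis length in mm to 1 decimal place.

283.0 mm

Specimen A: true lamina count = 3798 − 16 + 15 = 3797.
A: 591.5 mm over 3797 years gives 591.5 / 3797 ≈ 0.156 mm/year.
Length of B = 0.156 × 1814 = 283.0 mm.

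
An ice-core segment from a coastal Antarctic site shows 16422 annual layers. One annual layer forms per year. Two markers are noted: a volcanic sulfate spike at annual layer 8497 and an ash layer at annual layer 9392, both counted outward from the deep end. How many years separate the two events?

895 years

9392 − 8497 = 895 annual layers lie between the two events.
At one annual layer per year, 895 years elapsed between them.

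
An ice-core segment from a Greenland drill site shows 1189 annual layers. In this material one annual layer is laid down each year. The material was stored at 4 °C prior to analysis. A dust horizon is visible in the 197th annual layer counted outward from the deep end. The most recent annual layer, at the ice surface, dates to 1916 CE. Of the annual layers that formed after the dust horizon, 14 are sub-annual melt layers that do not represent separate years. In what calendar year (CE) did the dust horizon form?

938 CE

The dust horizon sits at annual layer 197 from the deep end, so 1189 − 197 = 992 annual layers formed after it.
Removing the 14 false annual layers leaves 992 − 14 = 978 true annual layers beyond the dust horizon.
The annual layer at the ice surface is 1916 CE, so the dust horizon dates to 1916 − 978 = 938 CE.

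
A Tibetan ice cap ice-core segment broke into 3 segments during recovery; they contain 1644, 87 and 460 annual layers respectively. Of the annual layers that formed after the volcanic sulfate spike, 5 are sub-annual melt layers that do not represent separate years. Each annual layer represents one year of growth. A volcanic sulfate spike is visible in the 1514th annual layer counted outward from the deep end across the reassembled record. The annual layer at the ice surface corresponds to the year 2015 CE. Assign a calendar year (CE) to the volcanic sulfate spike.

Total annual layers = 1644 + 87 + 460 = 2191.
Between annual layer 1514 and the ice surface there are 2191 − 1514 = 677 annual layers.
Removing the 5 false annual layers leaves 677 − 5 = 672 true annual layers beyond the volcanic sulfate spike.
The annual layer at the ice surface is 2015 CE, so the volcanic sulfate spike dates to 2015 − 672 = 1343 CE.

1343 CE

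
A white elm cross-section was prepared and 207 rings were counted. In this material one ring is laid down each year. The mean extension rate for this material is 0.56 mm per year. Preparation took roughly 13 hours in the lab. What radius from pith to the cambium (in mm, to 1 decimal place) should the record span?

115.9 mm

The record spans 207 years at 0.56 mm per year.
Predicted length = 0.56 mm/year × 207 years = 115.9 mm.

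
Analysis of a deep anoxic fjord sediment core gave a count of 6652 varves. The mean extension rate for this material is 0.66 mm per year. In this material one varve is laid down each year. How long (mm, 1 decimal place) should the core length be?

4390.3 mm

The record spans 6652 years at 0.66 mm per year.
Predicted length = 0.66 mm/year × 6652 years = 4390.3 mm.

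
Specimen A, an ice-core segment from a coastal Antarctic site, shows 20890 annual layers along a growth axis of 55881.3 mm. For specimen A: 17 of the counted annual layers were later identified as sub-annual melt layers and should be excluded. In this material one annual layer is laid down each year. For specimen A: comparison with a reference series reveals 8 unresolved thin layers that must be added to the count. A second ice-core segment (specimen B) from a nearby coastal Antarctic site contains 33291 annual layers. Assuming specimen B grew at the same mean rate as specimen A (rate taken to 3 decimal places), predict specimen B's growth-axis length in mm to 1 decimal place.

Specimen A: after corrections the count is 20890 − 17 + 8 = 20881 annual layers.
A: 55881.3 mm over 20881 years gives 55881.3 / 20881 ≈ 2.676 mm per year.
Length of B = 2.676 × 33291 = 89086.7 mm.

89086.7 mm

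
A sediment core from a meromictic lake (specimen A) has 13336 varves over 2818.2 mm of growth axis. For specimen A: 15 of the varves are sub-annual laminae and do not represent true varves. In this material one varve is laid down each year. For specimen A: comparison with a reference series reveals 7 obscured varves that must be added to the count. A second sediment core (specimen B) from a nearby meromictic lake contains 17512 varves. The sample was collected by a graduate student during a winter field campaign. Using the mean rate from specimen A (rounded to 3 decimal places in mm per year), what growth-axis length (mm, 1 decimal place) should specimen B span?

3695.0 mm

Specimen A: after corrections the count is 13336 − 15 + 7 = 13328 varves.
A: Mean rate = 2818.2 mm / 13328 years ≈ 0.211 mm/yr.
B's length ≈ 0.211 × 17512 = 3695.0 mm.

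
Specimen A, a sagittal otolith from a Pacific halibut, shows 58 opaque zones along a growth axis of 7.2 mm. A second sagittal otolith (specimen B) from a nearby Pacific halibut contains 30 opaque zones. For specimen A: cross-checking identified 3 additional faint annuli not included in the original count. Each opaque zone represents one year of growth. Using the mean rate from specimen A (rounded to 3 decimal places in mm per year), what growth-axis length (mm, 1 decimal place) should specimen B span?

3.5 mm

Specimen A: true opaque zone count = 58 + 3 = 61.
A: Mean rate = 7.2 mm / 61 years ≈ 0.118 mm/year.
B's length ≈ 0.118 × 30 = 3.5 mm.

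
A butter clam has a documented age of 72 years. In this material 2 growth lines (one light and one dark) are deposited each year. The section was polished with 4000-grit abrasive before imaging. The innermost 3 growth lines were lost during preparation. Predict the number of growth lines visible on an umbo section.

72 years at 2 growth lines per year gives 72 × 2 = 144 growth lines.
144 − 3 missed = 141 growth lines expected in the prepared section.

141 growth lines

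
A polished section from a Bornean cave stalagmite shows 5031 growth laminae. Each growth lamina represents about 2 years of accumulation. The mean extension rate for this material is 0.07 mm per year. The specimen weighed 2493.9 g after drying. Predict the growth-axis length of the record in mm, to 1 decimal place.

704.3 mm

Multiplying by 2 years per growth lamina: 5031 × 2 = 10062 years.
10062 years at 0.07 mm/year gives 0.07 × 10062 = 704.3 mm.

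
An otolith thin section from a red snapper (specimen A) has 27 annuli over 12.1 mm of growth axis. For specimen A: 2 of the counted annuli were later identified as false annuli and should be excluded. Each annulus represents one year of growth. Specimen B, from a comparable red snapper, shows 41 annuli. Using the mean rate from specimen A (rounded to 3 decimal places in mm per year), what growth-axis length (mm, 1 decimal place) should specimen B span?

19.8 mm

Specimen A: adjusted count: 27 − 2 = 25 annuli.
A: 12.1 mm over 25 years gives 12.1 / 25 ≈ 0.484 mm/year.
Length of B = 0.484 × 41 = 19.8 mm.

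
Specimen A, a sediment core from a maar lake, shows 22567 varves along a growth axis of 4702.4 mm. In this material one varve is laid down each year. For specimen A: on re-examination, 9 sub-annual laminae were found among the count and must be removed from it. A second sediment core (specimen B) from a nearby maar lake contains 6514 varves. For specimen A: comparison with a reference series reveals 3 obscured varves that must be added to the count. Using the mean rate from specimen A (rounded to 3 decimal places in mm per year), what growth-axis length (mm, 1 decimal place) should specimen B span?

1354.9 mm

Specimen A: correcting the raw count gives 22567 − 9 + 3 = 22561 true varves.
A: Extension rate ≈ 4702.4 / 22561 = 0.208 mm per year.
Length of B = 0.208 × 6514 = 1354.9 mm.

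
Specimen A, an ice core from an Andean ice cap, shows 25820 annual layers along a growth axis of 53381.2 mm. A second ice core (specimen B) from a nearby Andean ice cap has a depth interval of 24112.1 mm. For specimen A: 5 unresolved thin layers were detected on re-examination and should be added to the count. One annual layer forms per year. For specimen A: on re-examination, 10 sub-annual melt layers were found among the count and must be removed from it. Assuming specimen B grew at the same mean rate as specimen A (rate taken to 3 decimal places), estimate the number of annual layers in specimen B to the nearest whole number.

Specimen A: after corrections the count is 25820 − 10 + 5 = 25815 annual layers.
A: 53381.2 mm over 25815 years gives 53381.2 / 25815 ≈ 2.068 mm/yr.
For B, 24112.1 / 2.068 = 11659.62 years ≈ 11660 annual layers.

11660 annual layers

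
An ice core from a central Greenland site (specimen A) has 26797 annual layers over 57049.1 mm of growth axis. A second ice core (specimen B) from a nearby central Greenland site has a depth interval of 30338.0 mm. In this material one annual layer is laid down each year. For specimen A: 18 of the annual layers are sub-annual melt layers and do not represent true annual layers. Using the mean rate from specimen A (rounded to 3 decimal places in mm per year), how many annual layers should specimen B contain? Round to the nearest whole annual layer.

14243 annual layers

Specimen A: after corrections the count is 26797 − 18 = 26779 annual layers.
A: 57049.1 mm over 26779 years gives 57049.1 / 26779 ≈ 2.130 mm/yr.
For B, 30338.0 / 2.130 = 14243.19 years ≈ 14243 annual layers.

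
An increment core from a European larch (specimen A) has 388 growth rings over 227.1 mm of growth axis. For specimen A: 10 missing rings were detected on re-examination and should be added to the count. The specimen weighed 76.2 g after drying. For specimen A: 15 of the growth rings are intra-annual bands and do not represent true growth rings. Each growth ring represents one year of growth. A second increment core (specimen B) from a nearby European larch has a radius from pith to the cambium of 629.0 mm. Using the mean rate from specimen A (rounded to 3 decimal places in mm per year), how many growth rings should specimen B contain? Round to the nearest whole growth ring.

Specimen A: correcting the raw count gives 388 − 15 + 10 = 383 true growth rings.
A: Mean rate = 227.1 mm / 383 years ≈ 0.593 mm per year.
Specimen B: 629.0 mm / 0.593 mm per year = 1060.71 years ≈ 1061 growth rings.

1061 growth rings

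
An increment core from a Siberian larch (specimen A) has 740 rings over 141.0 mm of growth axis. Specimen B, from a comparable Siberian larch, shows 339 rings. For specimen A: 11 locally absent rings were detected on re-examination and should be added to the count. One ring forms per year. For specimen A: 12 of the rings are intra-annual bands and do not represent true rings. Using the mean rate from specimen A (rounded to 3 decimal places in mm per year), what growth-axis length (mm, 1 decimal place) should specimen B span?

Specimen A: adjusted count: 740 − 12 + 11 = 739 rings.
A: Mean rate = 141.0 mm / 739 years ≈ 0.191 mm/yr.
Length of B = 0.191 × 339 = 64.7 mm.

64.7 mm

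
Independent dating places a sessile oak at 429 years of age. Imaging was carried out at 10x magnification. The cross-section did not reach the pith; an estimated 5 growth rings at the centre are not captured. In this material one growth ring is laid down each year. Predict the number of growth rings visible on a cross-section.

At one growth ring per year, 429 years correspond to 429 growth rings.
Less the 5 uncaptured growth rings: 429 − 5 = 424.

424 growth rings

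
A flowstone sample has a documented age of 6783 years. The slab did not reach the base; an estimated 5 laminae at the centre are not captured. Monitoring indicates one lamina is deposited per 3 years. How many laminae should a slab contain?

2256 laminae

Expected laminae: 6783 / 3 = 2261.
Less the 5 uncaptured laminae: 2261 − 5 = 2256.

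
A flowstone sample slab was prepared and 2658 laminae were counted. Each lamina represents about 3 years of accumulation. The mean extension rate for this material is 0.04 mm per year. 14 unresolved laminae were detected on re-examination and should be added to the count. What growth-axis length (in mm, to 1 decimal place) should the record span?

Adjusted count: 2658 + 14 = 2672 laminae.
2672 laminae at 3 years each span 2672 × 3 = 8016 years.
Length ≈ 0.04 × 8016 = 320.6 mm.

320.6 mm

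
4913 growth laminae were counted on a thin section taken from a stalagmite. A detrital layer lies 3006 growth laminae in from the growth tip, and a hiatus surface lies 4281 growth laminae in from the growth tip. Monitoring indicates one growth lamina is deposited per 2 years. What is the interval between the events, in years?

The two markers are separated by 4281 − 3006 = 1275 growth laminae.
1275 growth laminae at 2 years each span 1275 × 2 = 2550 years.

2550 years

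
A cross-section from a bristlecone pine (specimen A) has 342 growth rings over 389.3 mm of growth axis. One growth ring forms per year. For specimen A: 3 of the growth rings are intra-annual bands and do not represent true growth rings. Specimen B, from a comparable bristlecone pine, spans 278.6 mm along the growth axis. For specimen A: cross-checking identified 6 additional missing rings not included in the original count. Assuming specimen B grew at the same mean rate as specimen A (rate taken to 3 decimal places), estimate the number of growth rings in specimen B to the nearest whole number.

247 growth rings

Specimen A: adjusted count: 342 − 3 + 6 = 345 growth rings.
A: Mean rate = 389.3 mm / 345 years ≈ 1.128 mm/year.
Specimen B: 278.6 mm / 1.128 mm per year = 246.99 years ≈ 247 growth rings.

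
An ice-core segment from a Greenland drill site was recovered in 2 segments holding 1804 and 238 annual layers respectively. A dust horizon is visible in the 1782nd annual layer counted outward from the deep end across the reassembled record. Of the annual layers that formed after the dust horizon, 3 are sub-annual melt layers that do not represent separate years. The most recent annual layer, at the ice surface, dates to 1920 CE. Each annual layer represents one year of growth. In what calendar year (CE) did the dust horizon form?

Total annual layers = 1804 + 238 = 2042.
The dust horizon sits at annual layer 1782 from the deep end, so 2042 − 1782 = 260 annual layers formed after it.
260 − 3 false = 257 true annual layers after the dust horizon.
1920 − 257 = 1663 CE.

1663 CE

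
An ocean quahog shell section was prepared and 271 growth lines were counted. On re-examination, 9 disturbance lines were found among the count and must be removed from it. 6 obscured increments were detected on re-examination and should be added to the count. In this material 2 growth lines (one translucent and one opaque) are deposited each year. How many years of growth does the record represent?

True growth line count = 271 − 9 + 6 = 268.
Dividing by 2 growth lines per year: 268 / 2 = 134 years.

134 yr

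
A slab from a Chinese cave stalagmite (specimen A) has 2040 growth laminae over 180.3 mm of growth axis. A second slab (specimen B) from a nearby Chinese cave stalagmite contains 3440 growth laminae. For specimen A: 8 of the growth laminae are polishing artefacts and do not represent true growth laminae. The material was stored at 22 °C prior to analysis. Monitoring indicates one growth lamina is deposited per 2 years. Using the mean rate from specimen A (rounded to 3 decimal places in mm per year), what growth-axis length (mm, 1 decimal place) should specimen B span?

Specimen A: after corrections the count is 2040 − 8 = 2032 growth laminae.
Specimen A: 2032 growth laminae at 2 years each span 2032 × 2 = 4064 years.
A: Extension rate ≈ 180.3 / 4064 = 0.044 mm per year.
Specimen B: multiplying by 2 years per growth lamina: 3440 × 2 = 6880 years. B's length ≈ 0.044 × 6880 = 302.7 mm.

302.7 mm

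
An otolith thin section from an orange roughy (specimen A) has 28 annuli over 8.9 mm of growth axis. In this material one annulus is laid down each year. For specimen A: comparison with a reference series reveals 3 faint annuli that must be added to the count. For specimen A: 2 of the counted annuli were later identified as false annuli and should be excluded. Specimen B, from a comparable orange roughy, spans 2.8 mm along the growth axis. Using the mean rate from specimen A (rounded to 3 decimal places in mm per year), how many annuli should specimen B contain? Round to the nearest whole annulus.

Specimen A: true annulus count = 28 − 2 + 3 = 29.
A: 8.9 mm over 29 years gives 8.9 / 29 ≈ 0.307 mm/yr.
B spans 2.8 / 0.307 = 9.12 years ≈ 9 annuli.

9 annuli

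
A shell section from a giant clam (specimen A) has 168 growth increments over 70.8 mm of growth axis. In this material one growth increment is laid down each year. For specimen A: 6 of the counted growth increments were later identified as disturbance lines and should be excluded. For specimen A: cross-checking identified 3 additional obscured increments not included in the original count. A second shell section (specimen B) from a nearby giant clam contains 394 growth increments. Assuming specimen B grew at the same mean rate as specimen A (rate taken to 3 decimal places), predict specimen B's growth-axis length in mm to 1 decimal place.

Specimen A: adjusted count: 168 − 6 + 3 = 165 growth increments.
A: Mean rate = 70.8 mm / 165 years ≈ 0.429 mm/yr.
Length of B = 0.429 × 394 = 169.0 mm.

169.0 mm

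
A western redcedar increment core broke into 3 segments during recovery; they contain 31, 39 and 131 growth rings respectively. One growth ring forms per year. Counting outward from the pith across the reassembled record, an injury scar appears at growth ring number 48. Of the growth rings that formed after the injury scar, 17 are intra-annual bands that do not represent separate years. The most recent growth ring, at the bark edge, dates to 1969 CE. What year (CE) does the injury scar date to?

Total growth rings = 31 + 39 + 131 = 201.
201 − 48 = 153 growth rings lie beyond the injury scar toward the bark edge.
Excluding 17 false growth rings: 153 − 17 = 136.
1969 − 136 = 1833 CE.

1833 CE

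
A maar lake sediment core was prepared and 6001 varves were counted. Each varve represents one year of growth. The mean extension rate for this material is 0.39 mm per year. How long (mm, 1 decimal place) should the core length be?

2340.4 mm

6001 years of growth are recorded.
Predicted length = 0.39 mm/year × 6001 years = 2340.4 mm.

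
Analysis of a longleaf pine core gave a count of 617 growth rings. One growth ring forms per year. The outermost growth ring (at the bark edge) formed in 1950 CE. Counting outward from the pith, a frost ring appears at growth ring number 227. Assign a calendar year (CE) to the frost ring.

1560 CE

Between growth ring 227 and the bark edge there are 617 − 227 = 390 growth rings.
1950 − 390 = 1560 CE.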